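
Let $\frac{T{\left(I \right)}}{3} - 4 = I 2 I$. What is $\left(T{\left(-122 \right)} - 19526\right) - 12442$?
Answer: $57348$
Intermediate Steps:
$T{\left(I \right)} = 12 + 6 I^{2}$ ($T{\left(I \right)} = 12 + 3 I 2 I = 12 + 3 \cdot 2 I I = 12 + 3 \cdot 2 I^{2} = 12 + 6 I^{2}$)
$\left(T{\left(-122 \right)} - 19526\right) - 12442 = \left(\left(12 + 6 \left(-122\right)^{2}\right) - 19526\right) - 12442 = \left(\left(12 + 6 \cdot 14884\right) - 19526\right) - 12442 = \left(\left(12 + 89304\right) - 19526\right) - 12442 = \left(89316 - 19526\right) - 12442 = 69790 - 12442 = 57348$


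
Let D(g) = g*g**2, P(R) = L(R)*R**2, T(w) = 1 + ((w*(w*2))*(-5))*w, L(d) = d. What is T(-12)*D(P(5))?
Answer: 33751953125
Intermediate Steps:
T(w) = 1 - 10*w**3 (T(w) = 1 + ((w*(2*w))*(-5))*w = 1 + ((2*w**2)*(-5))*w = 1 + (-10*w**2)*w = 1 - 10*w**3)
P(R) = R**3 (P(R) = R*R**2 = R**3)
D(g) = g**3
T(-12)*D(P(5)) = (1 - 10*(-12)**3)*(5**3)**3 = (1 - 10*(-1728))*125**3 = (1 + 17280)*1953125 = 17281*1953125 = 33751953125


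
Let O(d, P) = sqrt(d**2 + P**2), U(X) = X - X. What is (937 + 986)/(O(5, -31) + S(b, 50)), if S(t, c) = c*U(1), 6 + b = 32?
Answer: 1923*sqrt(986)/986 ≈ 61.241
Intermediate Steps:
U(X) = 0
O(d, P) = sqrt(P**2 + d**2)
b = 26 (b = -6 + 32 = 26)
S(t, c) = 0 (S(t, c) = c*0 = 0)
(937 + 986)/(O(5, -31) + S(b, 50)) = (937 + 986)/(sqrt((-31)**2 + 5**2) + 0) = 1923/(sqrt(961 + 25) + 0) = 1923/(sqrt(986) + 0) = 1923/(sqrt(986)) = 1923*(sqrt(986)/986) = 1923*sqrt(986)/986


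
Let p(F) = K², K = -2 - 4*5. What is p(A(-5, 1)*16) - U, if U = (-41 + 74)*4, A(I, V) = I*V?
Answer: 352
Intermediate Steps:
K = -22 (K = -2 - 20 = -22)
U = 132 (U = 33*4 = 132)
p(F) = 484 (p(F) = (-22)² = 484)
p(A(-5, 1)*16) - U = 484 - 1*132 = 484 - 132 = 352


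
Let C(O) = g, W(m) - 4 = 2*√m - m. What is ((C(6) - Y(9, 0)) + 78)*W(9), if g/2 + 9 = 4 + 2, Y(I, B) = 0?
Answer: 72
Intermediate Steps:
g = -6 (g = -18 + 2*(4 + 2) = -18 + 2*6 = -18 + 12 = -6)
W(m) = 4 - m + 2*√m (W(m) = 4 + (2*√m - m) = 4 + (-m + 2*√m) = 4 - m + 2*√m)
C(O) = -6
((C(6) - Y(9, 0)) + 78)*W(9) = ((-6 - 1*0) + 78)*(4 - 1*9 + 2*√9) = ((-6 + 0) + 78)*(4 - 9 + 2*3) = (-6 + 78)*(4 - 9 + 6) = 72*1 = 72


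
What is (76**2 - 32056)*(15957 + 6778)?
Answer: -597475800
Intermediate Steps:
(76**2 - 32056)*(15957 + 6778) = (5776 - 32056)*22735 = -26280*22735 = -597475800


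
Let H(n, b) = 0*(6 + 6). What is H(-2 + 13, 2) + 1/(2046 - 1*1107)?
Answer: 1/939 ≈ 0.0010650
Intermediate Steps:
H(n, b) = 0 (H(n, b) = 0*12 = 0)
H(-2 + 13, 2) + 1/(2046 - 1*1107) = 0 + 1/(2046 - 1*1107) = 0 + 1/(2046 - 1107) = 0 + 1/939 = 1/939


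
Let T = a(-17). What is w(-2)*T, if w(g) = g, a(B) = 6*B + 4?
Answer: 196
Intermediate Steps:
a(B) = 4 + 6*B
T = -98 (T = 4 + 6*(-17) = 4 - 102 = -98)
w(-2)*T = -2*(-98) = 196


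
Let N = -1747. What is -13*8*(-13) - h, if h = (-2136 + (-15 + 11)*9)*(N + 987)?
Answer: -1649368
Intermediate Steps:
h = 1650720 (h = (-2136 + (-15 + 11)*9)*(-1747 + 987) = (-2136 - 4*9)*(-760) = (-2136 - 36)*(-760) = -2172*(-760) = 1650720)
-13*8*(-13) - h = -13*8*(-13) - 1*1650720 = -104*(-13) - 1650720 = 1352 - 1650720 = -1649368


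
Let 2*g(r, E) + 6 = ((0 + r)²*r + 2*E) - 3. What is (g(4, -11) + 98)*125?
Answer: 28625/2 ≈ 14313.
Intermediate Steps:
g(r, E) = -9/2 + E + r³/2 (g(r, E) = -3 + (((0 + r)²*r + 2*E) - 3)/2 = -3 + ((r²*r + 2*E) - 3)/2 = -3 + ((r³ + 2*E) - 3)/2 = -3 + (-3 + r³ + 2*E)/2 = -3 + (-3/2 + E + r³/2) = -9/2 + E + r³/2)
(g(4, -11) + 98)*125 = ((-9/2 - 11 + (½)*4³) + 98)*125 = ((-9/2 - 11 + (½)*64) + 98)*125 = ((-9/2 - 11 + 32) + 98)*125 = (33/2 + 98)*125 = (229/2)*125 = 28625/2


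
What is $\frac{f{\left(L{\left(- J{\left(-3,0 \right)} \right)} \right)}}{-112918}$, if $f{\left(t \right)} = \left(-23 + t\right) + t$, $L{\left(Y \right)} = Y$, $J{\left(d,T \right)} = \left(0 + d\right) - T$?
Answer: $\frac{17}{112918} \approx 0.00015055$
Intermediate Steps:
$J{\left(d,T \right)} = d - T$
$f{\left(t \right)} = -23 + 2 t$
$\frac{f{\left(L{\left(- J{\left(-3,0 \right)} \right)} \right)}}{-112918} = \frac{-23 + 2 \left(- (-3 - 0)\right)}{-112918} = \left(-23 + 2 \left(- (-3 + 0)\right)\right) \left(- \frac{1}{112918}\right) = \left(-23 + 2 \left(\left(-1\right) \left(-3\right)\right)\right) \left(- \frac{1}{112918}\right) = \left(-23 + 2 \cdot 3\right) \left(- \frac{1}{112918}\right) = \left(-23 + 6\right) \left(- \frac{1}{112918}\right) = \left(-17\right) \left(- \frac{1}{112918}\right) = \frac{17}{112918}$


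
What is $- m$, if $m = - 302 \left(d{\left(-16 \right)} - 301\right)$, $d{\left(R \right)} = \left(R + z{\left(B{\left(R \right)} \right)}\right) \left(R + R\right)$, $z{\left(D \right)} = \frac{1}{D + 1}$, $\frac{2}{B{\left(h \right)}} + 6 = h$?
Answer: $\frac{265458}{5} \approx 53092.0$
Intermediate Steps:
$B{\left(h \right)} = \frac{2}{-6 + h}$
$z{\left(D \right)} = \frac{1}{1 + D}$
$d{\left(R \right)} = 2 R \left(R + \frac{1}{1 + \frac{2}{-6 + R}}\right)$ ($d{\left(R \right)} = \left(R + \frac{1}{1 + \frac{2}{-6 + R}}\right) \left(R + R\right) = \left(R + \frac{1}{1 + \frac{2}{-6 + R}}\right) 2 R = 2 R \left(R + \frac{1}{1 + \frac{2}{-6 + R}}\right)$)
$m = - \frac{265458}{5}$ ($m = - 302 \left(2 \left(-16\right) \frac{1}{-4 - 16} \left(-6 - 16 - 16 \left(-4 - 16\right)\right) - 301\right) = - 302 \left(2 \left(-16\right) \frac{1}{-20} \left(-6 - 16 - -320\right) - 301\right) = - 302 \left(2 \left(-16\right) \left(- \frac{1}{20}\right) \left(-6 - 16 + 320\right) - 301\right) = - 302 \left(2 \left(-16\right) \left(- \frac{1}{20}\right) 298 - 301\right) = - 302 \left(\frac{2384}{5} - 301\right) = \left(-302\right) \frac{879}{5} = - \frac{265458}{5} \approx -53092.0$)
$- m = \left(-1\right) \left(- \frac{265458}{5}\right) = \frac{265458}{5}$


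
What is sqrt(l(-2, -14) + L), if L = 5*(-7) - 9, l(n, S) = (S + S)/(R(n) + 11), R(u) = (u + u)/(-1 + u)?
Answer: 4*I*sqrt(3959)/37 ≈ 6.8022*I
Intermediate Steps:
R(u) = 2*u/(-1 + u) (R(u) = (2*u)/(-1 + u) = 2*u/(-1 + u))
l(n, S) = 2*S/(11 + 2*n/(-1 + n)) (l(n, S) = (S + S)/(2*n/(-1 + n) + 11) = (2*S)/(11 + 2*n/(-1 + n)) = 2*S/(11 + 2*n/(-1 + n)))
L = -44 (L = -35 - 9 = -44)
sqrt(l(-2, -14) + L) = sqrt(2*(-14)*(-1 - 2)/(-11 + 13*(-2)) - 44) = sqrt(2*(-14)*(-3)/(-11 - 26) - 44) = sqrt(2*(-14)*(-3)/(-37) - 44) = sqrt(2*(-14)*(-1/37)*(-3) - 44) = sqrt(-84/37 - 44) = sqrt(-1712/37) = 4*I*sqrt(3959)/37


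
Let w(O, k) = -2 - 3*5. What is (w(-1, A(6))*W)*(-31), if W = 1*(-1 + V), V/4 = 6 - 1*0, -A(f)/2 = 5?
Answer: 12121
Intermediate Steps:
A(f) = -10 (A(f) = -2*5 = -10)
V = 24 (V = 4*(6 - 1*0) = 4*(6 + 0) = 4*6 = 24)
w(O, k) = -17 (w(O, k) = -2 - 15 = -17)
W = 23 (W = 1*(-1 + 24) = 1*23 = 23)
(w(-1, A(6))*W)*(-31) = -17*23*(-31) = -391*(-31) = 12121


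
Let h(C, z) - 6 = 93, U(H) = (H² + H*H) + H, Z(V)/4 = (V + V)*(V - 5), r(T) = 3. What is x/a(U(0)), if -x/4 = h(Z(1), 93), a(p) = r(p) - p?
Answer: -132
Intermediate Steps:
Z(V) = 8*V*(-5 + V) (Z(V) = 4*((V + V)*(V - 5)) = 4*((2*V)*(-5 + V)) = 4*(2*V*(-5 + V)) = 8*V*(-5 + V))
U(H) = H + 2*H² (U(H) = (H² + H²) + H = 2*H² + H = H + 2*H²)
h(C, z) = 99 (h(C, z) = 6 + 93 = 99)
a(p) = 3 - p
x = -396 (x = -4*99 = -396)
x/a(U(0)) = -396/(3 - 0*(1 + 2*0)) = -396/(3 - 0*(1 + 0)) = -396/(3 - 0) = -396/(3 - 1*0) = -396/(3 + 0) = -396/3 = -396*⅓ = -132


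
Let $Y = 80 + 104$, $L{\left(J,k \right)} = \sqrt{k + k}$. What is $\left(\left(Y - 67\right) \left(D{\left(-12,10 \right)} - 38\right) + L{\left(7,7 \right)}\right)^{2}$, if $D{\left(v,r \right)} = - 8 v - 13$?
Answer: $\left(5265 + \sqrt{14}\right)^{2} \approx 2.776 \cdot 10^{7}$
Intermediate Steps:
$L{\left(J,k \right)} = \sqrt{2} \sqrt{k}$ ($L{\left(J,k \right)} = \sqrt{2 k} = \sqrt{2} \sqrt{k}$)
$D{\left(v,r \right)} = -13 - 8 v$
$Y = 184$
$\left(\left(Y - 67\right) \left(D{\left(-12,10 \right)} - 38\right) + L{\left(7,7 \right)}\right)^{2} = \left(\left(184 - 67\right) \left(\left(-13 - -96\right) - 38\right) + \sqrt{2} \sqrt{7}\right)^{2} = \left(117 \left(\left(-13 + 96\right) - 38\right) + \sqrt{14}\right)^{2} = \left(117 \left(83 - 38\right) + \sqrt{14}\right)^{2} = \left(117 \cdot 45 + \sqrt{14}\right)^{2} = \left(5265 + \sqrt{14}\right)^{2}$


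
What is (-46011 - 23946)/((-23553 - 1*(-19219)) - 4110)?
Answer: 69957/8444 ≈ 8.2848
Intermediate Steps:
(-46011 - 23946)/((-23553 - 1*(-19219)) - 4110) = -69957/((-23553 + 19219) - 4110) = -69957/(-4334 - 4110) = -69957/(-8444) = -69957*(-1/8444) = 69957/8444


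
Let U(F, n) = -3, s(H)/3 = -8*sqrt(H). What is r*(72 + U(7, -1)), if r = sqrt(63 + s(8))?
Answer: 69*sqrt(63 - 48*sqrt(2)) ≈ 152.46*I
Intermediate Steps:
s(H) = -24*sqrt(H) (s(H) = 3*(-8*sqrt(H)) = -24*sqrt(H))
r = sqrt(63 - 48*sqrt(2)) ≈ 2.2096*I
r*(72 + U(7, -1)) = sqrt(63 - 48*sqrt(2))*(72 - 3) = sqrt(63 - 48*sqrt(2))*69 = 69*sqrt(63 - 48*sqrt(2))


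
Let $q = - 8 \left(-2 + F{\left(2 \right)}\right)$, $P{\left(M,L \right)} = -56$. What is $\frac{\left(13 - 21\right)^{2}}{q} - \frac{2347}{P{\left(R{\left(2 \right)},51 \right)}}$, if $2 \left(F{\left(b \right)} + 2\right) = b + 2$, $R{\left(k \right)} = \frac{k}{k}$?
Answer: $\frac{2571}{56} \approx 45.911$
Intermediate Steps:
$R{\left(k \right)} = 1$
$F{\left(b \right)} = -1 + \frac{b}{2}$ ($F{\left(b \right)} = -2 + \frac{b + 2}{2} = -2 + \frac{2 + b}{2} = -2 + \left(1 + \frac{b}{2}\right) = -1 + \frac{b}{2}$)
$q = 16$ ($q = - 8 \left(-2 + \left(-1 + \frac{1}{2} \cdot 2\right)\right) = - 8 \left(-2 + \left(-1 + 1\right)\right) = - 8 \left(-2 + 0\right) = \left(-8\right) \left(-2\right) = 16$)
$\frac{\left(13 - 21\right)^{2}}{q} - \frac{2347}{P{\left(R{\left(2 \right)},51 \right)}} = \frac{\left(13 - 21\right)^{2}}{16} - \frac{2347}{-56} = \left(-8\right)^{2} \cdot \frac{1}{16} - - \frac{2347}{56} = 64 \cdot \frac{1}{16} + \frac{2347}{56} = 4 + \frac{2347}{56} = \frac{2571}{56}$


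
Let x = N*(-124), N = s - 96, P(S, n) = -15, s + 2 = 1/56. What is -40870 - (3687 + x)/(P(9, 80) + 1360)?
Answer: -153960763/3766 ≈ -40882.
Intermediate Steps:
s = -111/56 (s = -2 + 1/56 = -111/56 ≈ -1.9821)
N = -5487/56 (N = -111/56 - 96 = -5487/56 ≈ -97.982)
x = 170097/14 (x = -5487/56*(-124) = 170097/14 ≈ 12150.)
-40870 - (3687 + x)/(P(9, 80) + 1360) = -40870 - (3687 + 170097/14)/(-15 + 1360) = -40870 - 221715/(14*1345) = -40870 - 1*44343/3766 = -40870 - 44343/3766 = -153960763/3766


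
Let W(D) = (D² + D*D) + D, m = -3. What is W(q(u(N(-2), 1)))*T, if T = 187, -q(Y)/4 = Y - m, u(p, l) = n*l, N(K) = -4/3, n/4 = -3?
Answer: 491436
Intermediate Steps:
n = -12 (n = 4*(-3) = -12)
N(K) = -4/3 (N(K) = -4*⅓ = -4/3)
u(p, l) = -12*l
q(Y) = -12 - 4*Y (q(Y) = -4*(Y - 1*(-3)) = -4*(Y + 3) = -4*(3 + Y) = -12 - 4*Y)
W(D) = D + 2*D² (W(D) = (D² + D²) + D = 2*D² + D = D + 2*D²)
W(q(u(N(-2), 1)))*T = ((-12 - (-48))*(1 + 2*(-12 - (-48))))*187 = ((-12 - 4*(-12))*(1 + 2*(-12 - 4*(-12))))*187 = ((-12 + 48)*(1 + 2*(-12 + 48)))*187 = (36*(1 + 2*36))*187 = (36*(1 + 72))*187 = (36*73)*187 = 2628*187 = 491436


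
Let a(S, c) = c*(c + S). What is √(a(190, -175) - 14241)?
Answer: 3*I*√1874 ≈ 129.87*I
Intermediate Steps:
a(S, c) = c*(S + c)
√(a(190, -175) - 14241) = √(-175*(190 - 175) - 14241) = √(-175*15 - 14241) = √(-2625 - 14241) = √(-16866) = 3*I*√1874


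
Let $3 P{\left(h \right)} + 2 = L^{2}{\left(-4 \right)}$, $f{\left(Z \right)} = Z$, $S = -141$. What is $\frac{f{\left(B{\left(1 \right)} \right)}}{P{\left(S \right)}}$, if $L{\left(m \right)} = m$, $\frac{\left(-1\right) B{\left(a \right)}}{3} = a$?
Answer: $- \frac{9}{14} \approx -0.64286$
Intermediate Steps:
$B{\left(a \right)} = - 3 a$
$P{\left(h \right)} = \frac{14}{3}$ ($P{\left(h \right)} = - \frac{2}{3} + \frac{\left(-4\right)^{2}}{3} = - \frac{2}{3} + \frac{1}{3} \cdot 16 = - \frac{2}{3} + \frac{16}{3} = \frac{14}{3}$)
$\frac{f{\left(B{\left(1 \right)} \right)}}{P{\left(S \right)}} = \frac{\left(-3\right) 1}{\frac{14}{3}} = \left(-3\right) \frac{3}{14} = - \frac{9}{14}$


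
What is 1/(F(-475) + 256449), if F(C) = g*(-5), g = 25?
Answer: 1/256324 ≈ 3.9013e-6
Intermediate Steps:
F(C) = -125 (F(C) = 25*(-5) = -125)
1/(F(-475) + 256449) = 1/(-125 + 256449) = 1/256324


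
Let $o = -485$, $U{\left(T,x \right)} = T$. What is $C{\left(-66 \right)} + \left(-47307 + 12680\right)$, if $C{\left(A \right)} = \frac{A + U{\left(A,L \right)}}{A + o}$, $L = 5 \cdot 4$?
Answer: $- \frac{19079345}{551} \approx -34627.0$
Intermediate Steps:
$L = 20$
$C{\left(A \right)} = \frac{2 A}{-485 + A}$ ($C{\left(A \right)} = \frac{A + A}{A - 485} = \frac{2 A}{-485 + A}$)
$C{\left(-66 \right)} + \left(-47307 + 12680\right) = 2 \left(-66\right) \frac{1}{-485 - 66} + \left(-47307 + 12680\right) = 2 \left(-66\right) \frac{1}{-551} - 34627 = 2 \left(-66\right) \left(- \frac{1}{551}\right) - 34627 = \frac{132}{551} - 34627 = - \frac{19079345}{551}$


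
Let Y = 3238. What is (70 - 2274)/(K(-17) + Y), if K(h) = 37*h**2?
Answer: -2204/13931 ≈ -0.15821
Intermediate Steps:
(70 - 2274)/(K(-17) + Y) = (70 - 2274)/(37*(-17)**2 + 3238) = -2204/(37*289 + 3238) = -2204/(10693 + 3238) = -2204/13931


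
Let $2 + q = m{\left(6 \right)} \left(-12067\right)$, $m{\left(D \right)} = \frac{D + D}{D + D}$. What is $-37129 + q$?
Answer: $-49198$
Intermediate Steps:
$m{\left(D \right)} = 1$ ($m{\left(D \right)} = \frac{2 D}{2 D} = 2 D \frac{1}{2 D} = 1$)
$q = -12069$ ($q = -2 + 1 \left(-12067\right) = -2 - 12067 = -12069$)
$-37129 + q = -37129 - 12069 = -49198$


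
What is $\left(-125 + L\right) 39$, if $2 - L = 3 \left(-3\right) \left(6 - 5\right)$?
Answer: $-4446$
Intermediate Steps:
$L = 11$ ($L = 2 - 3 \left(-3\right) \left(6 - 5\right) = 2 - \left(-9\right) 1 = 2 - -9 = 2 + 9 = 11$)
$\left(-125 + L\right) 39 = \left(-125 + 11\right) 39 = \left(-114\right) 39 = -4446$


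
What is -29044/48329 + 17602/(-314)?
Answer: -429903437/7587653 ≈ -56.658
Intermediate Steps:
-29044/48329 + 17602/(-314) = -29044*1/48329 + 17602*(-1/314) = -29044/48329 - 8801/157 = -429903437/7587653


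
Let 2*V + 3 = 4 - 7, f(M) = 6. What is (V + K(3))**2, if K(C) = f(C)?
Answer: 9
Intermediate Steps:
K(C) = 6
V = -3 (V = -3/2 + (4 - 7)/2 = -3/2 + (1/2)*(-3) = -3/2 - 3/2 = -3)
(V + K(3))**2 = (-3 + 6)**2 = 3**2 = 9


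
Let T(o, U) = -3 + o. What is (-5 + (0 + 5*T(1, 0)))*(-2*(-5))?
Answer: -150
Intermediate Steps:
(-5 + (0 + 5*T(1, 0)))*(-2*(-5)) = (-5 + (0 + 5*(-3 + 1)))*(-2*(-5)) = (-5 + (0 + 5*(-2)))*10 = (-5 + (0 - 10))*10 = (-5 - 10)*10 = -15*10 = -150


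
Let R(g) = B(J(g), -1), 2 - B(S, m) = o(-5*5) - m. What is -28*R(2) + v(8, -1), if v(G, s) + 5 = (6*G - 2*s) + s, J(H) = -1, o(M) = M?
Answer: -684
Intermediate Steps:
B(S, m) = 27 + m (B(S, m) = 2 - (-5*5 - m) = 2 - (-25 - m) = 2 + (25 + m) = 27 + m)
v(G, s) = -5 - s + 6*G (v(G, s) = -5 + ((6*G - 2*s) + s) = -5 + ((-2*s + 6*G) + s) = -5 + (-s + 6*G) = -5 - s + 6*G)
R(g) = 26 (R(g) = 27 - 1 = 26)
-28*R(2) + v(8, -1) = -28*26 + (-5 - 1*(-1) + 6*8) = -728 + (-5 + 1 + 48) = -728 + 44 = -684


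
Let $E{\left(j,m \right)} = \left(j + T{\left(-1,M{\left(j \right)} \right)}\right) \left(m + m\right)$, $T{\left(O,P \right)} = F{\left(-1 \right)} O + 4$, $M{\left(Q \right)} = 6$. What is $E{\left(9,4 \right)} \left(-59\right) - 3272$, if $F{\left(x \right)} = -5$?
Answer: $-11768$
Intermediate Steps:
$T{\left(O,P \right)} = 4 - 5 O$ ($T{\left(O,P \right)} = - 5 O + 4 = 4 - 5 O$)
$E{\left(j,m \right)} = 2 m \left(9 + j\right)$ ($E{\left(j,m \right)} = \left(j + \left(4 - -5\right)\right) \left(m + m\right) = \left(j + \left(4 + 5\right)\right) 2 m = \left(j + 9\right) 2 m = \left(9 + j\right) 2 m = 2 m \left(9 + j\right)$)
$E{\left(9,4 \right)} \left(-59\right) - 3272 = 2 \cdot 4 \left(9 + 9\right) \left(-59\right) - 3272 = 2 \cdot 4 \cdot 18 \left(-59\right) - 3272 = 144 \left(-59\right) - 3272 = -8496 - 3272 = -11768$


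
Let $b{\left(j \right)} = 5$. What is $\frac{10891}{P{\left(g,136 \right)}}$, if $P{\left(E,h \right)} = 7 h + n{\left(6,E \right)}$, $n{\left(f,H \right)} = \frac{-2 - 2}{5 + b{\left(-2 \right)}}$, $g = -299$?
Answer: $\frac{54455}{4758} \approx 11.445$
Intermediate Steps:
$n{\left(f,H \right)} = - \frac{2}{5}$ ($n{\left(f,H \right)} = \frac{-2 - 2}{5 + 5} = - \frac{4}{10} = \left(-4\right) \frac{1}{10} = - \frac{2}{5}$)
$P{\left(E,h \right)} = - \frac{2}{5} + 7 h$ ($P{\left(E,h \right)} = 7 h - \frac{2}{5} = - \frac{2}{5} + 7 h$)
$\frac{10891}{P{\left(g,136 \right)}} = \frac{10891}{- \frac{2}{5} + 7 \cdot 136} = \frac{10891}{- \frac{2}{5} + 952} = \frac{10891}{\frac{4758}{5}} = 10891 \cdot \frac{5}{4758} = \frac{54455}{4758}$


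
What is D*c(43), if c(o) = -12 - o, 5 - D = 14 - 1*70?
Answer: -3355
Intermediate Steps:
D = 61 (D = 5 - (14 - 1*70) = 5 - (14 - 70) = 5 - 1*(-56) = 5 + 56 = 61)
D*c(43) = 61*(-12 - 1*43) = 61*(-12 - 43) = 61*(-55) = -3355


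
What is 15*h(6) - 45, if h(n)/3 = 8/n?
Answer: 15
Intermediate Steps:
h(n) = 24/n (h(n) = 3*(8/n) = 24/n)
15*h(6) - 45 = 15*(24/6) - 45 = 15*(24*(1/6)) - 45 = 15*4 - 45 = 60 - 45 = 15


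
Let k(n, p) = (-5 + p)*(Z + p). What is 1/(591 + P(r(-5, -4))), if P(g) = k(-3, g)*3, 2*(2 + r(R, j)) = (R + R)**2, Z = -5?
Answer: 1/6138 ≈ 0.00016292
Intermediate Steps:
r(R, j) = -2 + 2*R**2 (r(R, j) = -2 + (R + R)**2/2 = -2 + (2*R)**2/2 = -2 + (4*R**2)/2 = -2 + 2*R**2)
k(n, p) = (-5 + p)**2 (k(n, p) = (-5 + p)*(-5 + p) = (-5 + p)**2)
P(g) = 75 - 30*g + 3*g**2 (P(g) = (25 + g**2 - 10*g)*3 = 75 - 30*g + 3*g**2)
1/(591 + P(r(-5, -4))) = 1/(591 + (75 - 30*(-2 + 2*(-5)**2) + 3*(-2 + 2*(-5)**2)**2)) = 1/(591 + (75 - 30*(-2 + 2*25) + 3*(-2 + 2*25)**2)) = 1/(591 + (75 - 30*(-2 + 50) + 3*(-2 + 50)**2)) = 1/(591 + (75 - 30*48 + 3*48**2)) = 1/(591 + (75 - 1440 + 3*2304)) = 1/(591 + (75 - 1440 + 6912)) = 1/(591 + 5547) = 1/6138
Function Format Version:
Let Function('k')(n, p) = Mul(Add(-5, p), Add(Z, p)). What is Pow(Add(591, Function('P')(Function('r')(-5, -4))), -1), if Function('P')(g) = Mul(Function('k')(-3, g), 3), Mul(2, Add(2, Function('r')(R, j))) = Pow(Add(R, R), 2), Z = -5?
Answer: Rational(1, 6138) ≈ 0.00016292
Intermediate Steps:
Function('r')(R, j) = Add(-2, Mul(2, Pow(R, 2))) (Function('r')(R, j) = Add(-2, Mul(Rational(1, 2), Pow(Add(R, R), 2))) = Add(-2, Mul(Rational(1, 2), Pow(Mul(2, R), 2))) = Add(-2, Mul(Rational(1, 2), Mul(4, Pow(R, 2)))) = Add(-2, Mul(2, Pow(R, 2))))
Function('k')(n, p) = Pow(Add(-5, p), 2) (Function('k')(n, p) = Mul(Add(-5, p), Add(-5, p)) = Pow(Add(-5, p), 2))
Function('P')(g) = Add(75, Mul(-30, g), Mul(3, Pow(g, 2))) (Function('P')(g) = Mul(Add(25, Pow(g, 2), Mul(-10, g)), 3) = Add(75, Mul(-30, g), Mul(3, Pow(g, 2))))
Pow(Add(591, Function('P')(Function('r')(-5, -4))), -1) = Pow(Add(591, Add(75, Mul(-30, Add(-2, Mul(2, Pow(-5, 2)))), Mul(3, Pow(Add(-2, Mul(2, Pow(-5, 2))), 2)))), -1) = Pow(Add(591, Add(75, Mul(-30, Add(-2, Mul(2, 25))), Mul(3, Pow(Add(-2, Mul(2, 25)), 2)))), -1) = Pow(Add(591, Add(75, Mul(-30, Add(-2, 50)), Mul(3, Pow(Add(-2, 50), 2)))), -1) = Pow(Add(591, Add(75, Mul(-30, 48), Mul(3, Pow(48, 2)))), -1) = Pow(Add(591, Add(75, -1440, Mul(3, 2304))), -1) = Pow(Add(591, Add(75, -1440, 6912)), -1) = Pow(Add(591, 5547), -1) = Pow(6138, -1) = Rational(1, 6138)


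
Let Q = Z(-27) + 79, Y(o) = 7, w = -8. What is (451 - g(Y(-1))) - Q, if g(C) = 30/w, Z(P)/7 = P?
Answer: 2259/4 ≈ 564.75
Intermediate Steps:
Z(P) = 7*P
g(C) = -15/4 (g(C) = 30/(-8) = 30*(-⅛) = -15/4)
Q = -110 (Q = 7*(-27) + 79 = -189 + 79 = -110)
(451 - g(Y(-1))) - Q = (451 - 1*(-15/4)) - 1*(-110) = (451 + 15/4) + 110 = 1819/4 + 110 = 2259/4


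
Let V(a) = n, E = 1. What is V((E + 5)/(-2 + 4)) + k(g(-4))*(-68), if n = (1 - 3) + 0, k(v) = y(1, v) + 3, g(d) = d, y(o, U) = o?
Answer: -274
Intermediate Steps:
k(v) = 4 (k(v) = 1 + 3 = 4)
n = -2 (n = -2 + 0 = -2)
V(a) = -2
V((E + 5)/(-2 + 4)) + k(g(-4))*(-68) = -2 + 4*(-68) = -2 - 272 = -274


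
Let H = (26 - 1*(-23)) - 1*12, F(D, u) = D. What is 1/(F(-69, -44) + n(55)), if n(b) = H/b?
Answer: -55/3758 ≈ -0.014635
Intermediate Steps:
H = 37 (H = (26 + 23) - 12 = 49 - 12 = 37)
n(b) = 37/b
1/(F(-69, -44) + n(55)) = 1/(-69 + 37/55) = 1/(-3758/55) = -55/3758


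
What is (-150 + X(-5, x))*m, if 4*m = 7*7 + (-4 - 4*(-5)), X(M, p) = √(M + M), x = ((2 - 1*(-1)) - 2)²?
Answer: -4875/2 + 65*I*√10/4 ≈ -2437.5 + 51.387*I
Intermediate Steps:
x = 1 (x = ((2 + 1) - 2)² = (3 - 2)² = 1² = 1)
X(M, p) = √2*√M (X(M, p) = √(2*M) = √2*√M)
m = 65/4 (m = (7*7 + (-4 - 4*(-5)))/4 = (49 + (-4 + 20))/4 = (49 + 16)/4 = (¼)*65 = 65/4 ≈ 16.250)
(-150 + X(-5, x))*m = (-150 + √2*√(-5))*(65/4) = (-150 + √2*(I*√5))*(65/4) = (-150 + I*√10)*(65/4) = -4875/2 + 65*I*√10/4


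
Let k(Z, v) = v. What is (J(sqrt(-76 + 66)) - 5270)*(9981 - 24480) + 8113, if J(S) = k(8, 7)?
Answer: 76316350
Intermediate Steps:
J(S) = 7
(J(sqrt(-76 + 66)) - 5270)*(9981 - 24480) + 8113 = (7 - 5270)*(9981 - 24480) + 8113 = -5263*(-14499) + 8113 = 76308237 + 8113 = 76316350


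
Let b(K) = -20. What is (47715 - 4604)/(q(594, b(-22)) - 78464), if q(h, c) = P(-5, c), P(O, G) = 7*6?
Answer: -43111/78422 ≈ -0.54973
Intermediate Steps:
P(O, G) = 42
q(h, c) = 42
(47715 - 4604)/(q(594, b(-22)) - 78464) = (47715 - 4604)/(42 - 78464) = 43111/(-78422) = 43111*(-1/78422) = -43111/78422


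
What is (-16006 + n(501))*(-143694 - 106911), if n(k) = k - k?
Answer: 4011183630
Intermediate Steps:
n(k) = 0
(-16006 + n(501))*(-143694 - 106911) = (-16006 + 0)*(-143694 - 106911) = -16006*(-250605) = 4011183630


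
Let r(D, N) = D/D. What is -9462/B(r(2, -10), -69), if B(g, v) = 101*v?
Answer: 3154/2323 ≈ 1.3577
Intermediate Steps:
r(D, N) = 1
-9462/B(r(2, -10), -69) = -9462/(101*(-69)) = -9462/(-6969) = -9462*(-1/6969) = 3154/2323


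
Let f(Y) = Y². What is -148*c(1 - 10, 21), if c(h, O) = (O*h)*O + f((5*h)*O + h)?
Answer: -134109756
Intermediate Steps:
c(h, O) = (h + 5*O*h)² + h*O² (c(h, O) = (O*h)*O + ((5*h)*O + h)² = h*O² + (5*O*h + h)² = h*O² + (h + 5*O*h)² = (h + 5*O*h)² + h*O²)
-148*c(1 - 10, 21) = -148*(1 - 10)*(21² + (1 - 10)*(1 + 5*21)²) = -(-1332)*(441 - 9*(1 + 105)²) = -(-1332)*(441 - 9*106²) = -(-1332)*(441 - 9*11236) = -(-1332)*(441 - 101124) = -(-1332)*(-100683) = -148*906147 = -134109756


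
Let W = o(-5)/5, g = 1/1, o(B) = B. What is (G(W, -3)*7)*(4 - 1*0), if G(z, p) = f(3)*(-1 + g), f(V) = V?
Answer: 0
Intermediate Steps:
g = 1
W = -1 (W = -5/5 = -5*⅕ = -1)
G(z, p) = 0 (G(z, p) = 3*(-1 + 1) = 3*0 = 0)
(G(W, -3)*7)*(4 - 1*0) = (0*7)*(4 - 1*0) = 0*(4 + 0) = 0*4 = 0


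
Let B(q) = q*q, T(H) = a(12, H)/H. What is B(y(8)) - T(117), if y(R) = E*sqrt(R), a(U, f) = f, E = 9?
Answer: 647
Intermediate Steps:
T(H) = 1 (T(H) = H/H = 1)
y(R) = 9*sqrt(R)
B(q) = q**2
B(y(8)) - T(117) = (9*sqrt(8))**2 - 1*1 = (9*(2*sqrt(2)))**2 - 1 = (18*sqrt(2))**2 - 1 = 648 - 1 = 647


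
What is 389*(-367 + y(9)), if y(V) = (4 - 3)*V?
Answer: -139262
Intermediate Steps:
y(V) = V (y(V) = 1*V = V)
389*(-367 + y(9)) = 389*(-367 + 9) = 389*(-358) = -139262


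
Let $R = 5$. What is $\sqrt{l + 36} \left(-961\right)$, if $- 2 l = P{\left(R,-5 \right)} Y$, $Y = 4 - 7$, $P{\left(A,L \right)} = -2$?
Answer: $- 961 \sqrt{33} \approx -5520.5$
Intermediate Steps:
$Y = -3$
$l = -3$ ($l = - \frac{\left(-2\right) \left(-3\right)}{2} = \left(- \frac{1}{2}\right) 6 = -3$)
$\sqrt{l + 36} \left(-961\right) = \sqrt{-3 + 36} \left(-961\right) = \sqrt{33} \left(-961\right) = - 961 \sqrt{33}$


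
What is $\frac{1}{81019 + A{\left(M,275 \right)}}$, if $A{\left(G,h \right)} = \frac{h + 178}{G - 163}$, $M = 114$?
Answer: $\frac{49}{3969478} \approx 1.2344 \cdot 10^{-5}$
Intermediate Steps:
$A{\left(G,h \right)} = \frac{178 + h}{-163 + G}$
$\frac{1}{81019 + A{\left(M,275 \right)}} = \frac{1}{81019 + \frac{178 + 275}{-163 + 114}} = \frac{1}{81019 + \frac{1}{-49} \cdot 453} = \frac{1}{81019 - \frac{453}{49}} = \frac{1}{\frac{3969478}{49}} = \frac{49}{3969478}$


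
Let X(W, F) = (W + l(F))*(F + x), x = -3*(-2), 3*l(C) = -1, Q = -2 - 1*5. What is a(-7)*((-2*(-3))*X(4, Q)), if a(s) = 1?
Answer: -22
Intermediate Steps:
Q = -7 (Q = -2 - 5 = -7)
l(C) = -⅓ (l(C) = (⅓)*(-1) = -⅓)
x = 6
X(W, F) = (6 + F)*(-⅓ + W) (X(W, F) = (W - ⅓)*(F + 6) = (-⅓ + W)*(6 + F) = (6 + F)*(-⅓ + W))
a(-7)*((-2*(-3))*X(4, Q)) = 1*((-2*(-3))*(-2 + 6*4 - ⅓*(-7) - 7*4)) = 1*(6*(-2 + 24 + 7/3 - 28)) = 1*(6*(-11/3)) = 1*(-22) = -22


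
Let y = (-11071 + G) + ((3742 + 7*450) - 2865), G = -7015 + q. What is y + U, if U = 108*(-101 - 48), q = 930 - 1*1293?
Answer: -30514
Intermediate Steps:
q = -363 (q = 930 - 1293 = -363)
G = -7378 (G = -7015 - 363 = -7378)
U = -16092 (U = 108*(-149) = -16092)
y = -14422 (y = (-11071 - 7378) + ((3742 + 7*450) - 2865) = -18449 + ((3742 + 3150) - 2865) = -18449 + (6892 - 2865) = -18449 + 4027 = -14422)
y + U = -14422 - 16092 = -30514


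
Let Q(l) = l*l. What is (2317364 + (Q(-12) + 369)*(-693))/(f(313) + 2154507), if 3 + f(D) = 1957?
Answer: 1961855/2156461 ≈ 0.90976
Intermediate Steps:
Q(l) = l**2
f(D) = 1954 (f(D) = -3 + 1957 = 1954)
(2317364 + (Q(-12) + 369)*(-693))/(f(313) + 2154507) = (2317364 + ((-12)**2 + 369)*(-693))/(1954 + 2154507) = (2317364 + (144 + 369)*(-693))/2156461 = (2317364 + 513*(-693))*(1/2156461) = (2317364 - 355509)*(1/2156461) = 1961855*(1/2156461) = 1961855/2156461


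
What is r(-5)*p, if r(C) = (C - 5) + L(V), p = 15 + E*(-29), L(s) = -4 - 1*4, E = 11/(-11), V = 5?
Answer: -792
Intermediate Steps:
E = -1 (E = 11*(-1/11) = -1)
L(s) = -8 (L(s) = -4 - 4 = -8)
p = 44 (p = 15 - 1*(-29) = 15 + 29 = 44)
r(C) = -13 + C (r(C) = (C - 5) - 8 = (-5 + C) - 8 = -13 + C)
r(-5)*p = (-13 - 5)*44 = -18*44 = -792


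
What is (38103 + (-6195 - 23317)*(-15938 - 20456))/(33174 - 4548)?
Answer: 1074097831/28626 ≈ 37522.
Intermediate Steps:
(38103 + (-6195 - 23317)*(-15938 - 20456))/(33174 - 4548) = (38103 - 29512*(-36394))/28626 = (38103 + 1074059728)*(1/28626) = 1074097831*(1/28626) = 1074097831/28626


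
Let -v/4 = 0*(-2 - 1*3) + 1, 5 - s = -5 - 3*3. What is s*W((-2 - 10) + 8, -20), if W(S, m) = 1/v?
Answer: -19/4 ≈ -4.7500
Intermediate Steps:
s = 19 (s = 5 - (-5 - 3*3) = 5 - (-5 - 9) = 5 - 1*(-14) = 5 + 14 = 19)
v = -4 (v = -4*(0*(-2 - 1*3) + 1) = -4*(0*(-2 - 3) + 1) = -4*(0*(-5) + 1) = -4*(0 + 1) = -4*1 = -4)
W(S, m) = -1/4 (W(S, m) = 1/(-4) = -1/4)
s*W((-2 - 10) + 8, -20) = 19*(-1/4) = -19/4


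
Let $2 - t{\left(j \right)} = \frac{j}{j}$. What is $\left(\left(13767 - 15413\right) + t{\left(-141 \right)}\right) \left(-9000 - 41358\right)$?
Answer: $82838910$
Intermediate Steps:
$t{\left(j \right)} = 1$ ($t{\left(j \right)} = 2 - \frac{j}{j} = 2 - 1 = 1$)
$\left(\left(13767 - 15413\right) + t{\left(-141 \right)}\right) \left(-9000 - 41358\right) = \left(\left(13767 - 15413\right) + 1\right) \left(-9000 - 41358\right) = \left(-1646 + 1\right) \left(-50358\right) = \left(-1645\right) \left(-50358\right) = 82838910$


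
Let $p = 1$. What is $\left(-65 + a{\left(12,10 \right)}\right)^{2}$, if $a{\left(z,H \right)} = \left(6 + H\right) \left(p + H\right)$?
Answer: $12321$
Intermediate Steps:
$a{\left(z,H \right)} = \left(1 + H\right) \left(6 + H\right)$ ($a{\left(z,H \right)} = \left(6 + H\right) \left(1 + H\right) = \left(1 + H\right) \left(6 + H\right)$)
$\left(-65 + a{\left(12,10 \right)}\right)^{2} = \left(-65 + \left(6 + 10^{2} + 7 \cdot 10\right)\right)^{2} = \left(-65 + \left(6 + 100 + 70\right)\right)^{2} = \left(-65 + 176\right)^{2} = 111^{2} = 12321$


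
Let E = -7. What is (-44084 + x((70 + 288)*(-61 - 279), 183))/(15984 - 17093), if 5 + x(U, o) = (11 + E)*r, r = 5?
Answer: 44069/1109 ≈ 39.738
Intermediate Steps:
x(U, o) = 15 (x(U, o) = -5 + (11 - 7)*5 = -5 + 4*5 = -5 + 20 = 15)
(-44084 + x((70 + 288)*(-61 - 279), 183))/(15984 - 17093) = (-44084 + 15)/(15984 - 17093) = -44069/(-1109) = -44069*(-1/1109) = 44069/1109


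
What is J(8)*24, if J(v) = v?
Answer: 192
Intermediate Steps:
J(8)*24 = 8*24 = 192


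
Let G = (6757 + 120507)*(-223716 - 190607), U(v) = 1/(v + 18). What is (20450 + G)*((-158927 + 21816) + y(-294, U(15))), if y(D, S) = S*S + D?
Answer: 2629987001867316056/363 ≈ 7.2451e+15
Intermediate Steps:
U(v) = 1/(18 + v)
y(D, S) = D + S² (y(D, S) = S² + D = D + S²)
G = -52728402272 (G = 127264*(-414323) = -52728402272)
(20450 + G)*((-158927 + 21816) + y(-294, U(15))) = (20450 - 52728402272)*((-158927 + 21816) + (-294 + (1/(18 + 15))²)) = -52728381822*(-137111 + (-294 + (1/33)²)) = -52728381822*(-137111 + (-294 + 1/1089)) = -52728381822*(-137111 - 320165/1089) = -52728381822*(-149634044/1089) = 2629987001867316056/363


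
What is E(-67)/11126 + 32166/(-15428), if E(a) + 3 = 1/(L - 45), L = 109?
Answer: -5726799343/2746430848 ≈ -2.0852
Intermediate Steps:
E(a) = -191/64 (E(a) = -3 + 1/(109 - 45) = -3 + 1/64 = -191/64)
E(-67)/11126 + 32166/(-15428) = -191/64/11126 + 32166/(-15428) = -191/64*1/11126 + 32166*(-1/15428) = -191/712064 - 16083/7714 = -5726799343/2746430848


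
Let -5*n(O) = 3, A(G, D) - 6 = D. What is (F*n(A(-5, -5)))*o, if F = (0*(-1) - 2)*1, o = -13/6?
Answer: -13/5 ≈ -2.6000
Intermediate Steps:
A(G, D) = 6 + D
n(O) = -3/5 (n(O) = -1/5*3 = -3/5)
o = -13/6 (o = -13*1/6 = -13/6 ≈ -2.1667)
F = -2 (F = (0 - 2)*1 = -2*1 = -2)
(F*n(A(-5, -5)))*o = -2*(-3/5)*(-13/6) = (6/5)*(-13/6) = -13/5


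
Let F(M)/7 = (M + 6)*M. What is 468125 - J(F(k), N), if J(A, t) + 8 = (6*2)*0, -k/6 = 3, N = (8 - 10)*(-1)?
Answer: 468133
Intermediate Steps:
N = 2 (N = -2*(-1) = 2)
k = -18 (k = -6*3 = -18)
F(M) = 7*M*(6 + M) (F(M) = 7*((M + 6)*M) = 7*((6 + M)*M) = 7*(M*(6 + M)) = 7*M*(6 + M))
J(A, t) = -8 (J(A, t) = -8 + (6*2)*0 = -8 + 12*0 = -8 + 0 = -8)
468125 - J(F(k), N) = 468125 - 1*(-8) = 468125 + 8 = 468133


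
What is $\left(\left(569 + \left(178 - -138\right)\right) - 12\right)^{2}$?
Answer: $762129$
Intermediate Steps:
$\left(\left(569 + \left(178 - -138\right)\right) - 12\right)^{2} = \left(\left(569 + \left(178 + 138\right)\right) - 12\right)^{2} = \left(\left(569 + 316\right) - 12\right)^{2} = \left(885 - 12\right)^{2} = 873^{2} = 762129$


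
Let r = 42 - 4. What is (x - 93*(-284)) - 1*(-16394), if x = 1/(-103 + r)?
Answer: 2782389/65 ≈ 42806.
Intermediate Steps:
r = 38
x = -1/65 (x = 1/(-103 + 38) = 1/(-65) = -1/65 ≈ -0.015385)
(x - 93*(-284)) - 1*(-16394) = (-1/65 - 93*(-284)) - 1*(-16394) = (-1/65 + 26412) + 16394 = 1716779/65 + 16394 = 2782389/65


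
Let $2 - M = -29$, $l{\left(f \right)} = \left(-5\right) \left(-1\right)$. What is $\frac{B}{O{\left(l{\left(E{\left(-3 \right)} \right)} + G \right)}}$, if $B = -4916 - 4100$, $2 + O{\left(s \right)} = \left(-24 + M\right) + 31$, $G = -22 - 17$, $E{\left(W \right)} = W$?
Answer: $- \frac{2254}{9} \approx -250.44$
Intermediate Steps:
$l{\left(f \right)} = 5$
$M = 31$ ($M = 2 - -29 = 2 + 29 = 31$)
$G = -39$ ($G = -22 - 17 = -39$)
$O{\left(s \right)} = 36$ ($O{\left(s \right)} = -2 + \left(\left(-24 + 31\right) + 31\right) = -2 + \left(7 + 31\right) = -2 + 38 = 36$)
$B = -9016$
$\frac{B}{O{\left(l{\left(E{\left(-3 \right)} \right)} + G \right)}} = - \frac{9016}{36} = \left(-9016\right) \frac{1}{36} = - \frac{2254}{9}$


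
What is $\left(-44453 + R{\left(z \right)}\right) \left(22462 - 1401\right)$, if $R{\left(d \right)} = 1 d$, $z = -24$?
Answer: $-936730097$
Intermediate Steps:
$R{\left(d \right)} = d$
$\left(-44453 + R{\left(z \right)}\right) \left(22462 - 1401\right) = \left(-44453 - 24\right) \left(22462 - 1401\right) = \left(-44477\right) 21061 = -936730097$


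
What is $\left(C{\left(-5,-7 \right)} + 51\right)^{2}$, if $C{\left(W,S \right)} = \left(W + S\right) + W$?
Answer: $1156$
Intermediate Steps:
$C{\left(W,S \right)} = S + 2 W$ ($C{\left(W,S \right)} = \left(S + W\right) + W = S + 2 W$)
$\left(C{\left(-5,-7 \right)} + 51\right)^{2} = \left(\left(-7 + 2 \left(-5\right)\right) + 51\right)^{2} = \left(\left(-7 - 10\right) + 51\right)^{2} = \left(-17 + 51\right)^{2} = 34^{2} = 1156$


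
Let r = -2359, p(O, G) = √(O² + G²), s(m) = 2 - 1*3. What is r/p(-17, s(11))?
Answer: -2359*√290/290 ≈ -138.53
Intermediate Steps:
s(m) = -1 (s(m) = 2 - 3 = -1)
p(O, G) = √(G² + O²)
r/p(-17, s(11)) = -2359/√((-1)² + (-17)²) = -2359/√(1 + 289) = -2359*√290/290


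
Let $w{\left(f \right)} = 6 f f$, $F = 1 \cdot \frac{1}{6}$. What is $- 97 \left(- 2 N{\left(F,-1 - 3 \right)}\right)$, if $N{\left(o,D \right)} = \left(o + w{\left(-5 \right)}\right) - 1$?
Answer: $\frac{86815}{3} \approx 28938.0$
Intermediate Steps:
$F = \frac{1}{6}$ ($F = 1 \cdot \frac{1}{6} = \frac{1}{6} \approx 0.16667$)
$w{\left(f \right)} = 6 f^{2}$
$N{\left(o,D \right)} = 149 + o$ ($N{\left(o,D \right)} = \left(o + 6 \left(-5\right)^{2}\right) - 1 = \left(o + 6 \cdot 25\right) - 1 = \left(o + 150\right) - 1 = \left(150 + o\right) - 1 = 149 + o$)
$- 97 \left(- 2 N{\left(F,-1 - 3 \right)}\right) = - 97 \left(- 2 \left(149 + \frac{1}{6}\right)\right) = - 97 \left(\left(-2\right) \frac{895}{6}\right) = \left(-97\right) \left(- \frac{895}{3}\right) = \frac{86815}{3}$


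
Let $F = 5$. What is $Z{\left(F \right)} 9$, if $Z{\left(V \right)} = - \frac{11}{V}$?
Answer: $- \frac{99}{5} \approx -19.8$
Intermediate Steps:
$Z{\left(F \right)} 9 = - \frac{11}{5} \cdot 9 = \left(-11\right) \frac{1}{5} \cdot 9 = \left(- \frac{11}{5}\right) 9 = - \frac{99}{5}$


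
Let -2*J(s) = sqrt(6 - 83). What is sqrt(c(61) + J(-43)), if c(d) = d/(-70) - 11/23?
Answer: sqrt(-3498530 - 1296050*I*sqrt(77))/1610 ≈ 1.2729 - 1.7234*I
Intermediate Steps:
J(s) = -I*sqrt(77)/2 (J(s) = -sqrt(6 - 83)/2 = -I*sqrt(77)/2)
c(d) = -11/23 - d/70 (c(d) = d*(-1/70) - 11*1/23 = -d/70 - 11/23 = -11/23 - d/70)
sqrt(c(61) + J(-43)) = sqrt((-11/23 - 1/70*61) - I*sqrt(77)/2) = sqrt((-11/23 - 61/70) - I*sqrt(77)/2) = sqrt(-2173/1610 - I*sqrt(77)/2)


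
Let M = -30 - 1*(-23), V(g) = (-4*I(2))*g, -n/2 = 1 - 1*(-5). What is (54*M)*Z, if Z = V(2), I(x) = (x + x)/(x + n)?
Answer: -6048/5 ≈ -1209.6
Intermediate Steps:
n = -12 (n = -2*(1 - 1*(-5)) = -2*(1 + 5) = -2*6 = -12)
I(x) = 2*x/(-12 + x) (I(x) = (x + x)/(x - 12) = (2*x)/(-12 + x) = 2*x/(-12 + x))
V(g) = 8*g/5 (V(g) = (-8*2/(-12 + 2))*g = (-8*2/(-10))*g = (-8*2*(-1)/10)*g = (-4*(-2/5))*g = 8*g/5)
M = -7 (M = -30 + 23 = -7)
Z = 16/5 (Z = (8/5)*2 = 16/5 ≈ 3.2000)
(54*M)*Z = (54*(-7))*(16/5) = -378*16/5 = -6048/5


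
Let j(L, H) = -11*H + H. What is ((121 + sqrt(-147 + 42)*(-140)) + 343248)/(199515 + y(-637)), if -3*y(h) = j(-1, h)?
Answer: 1030107/592175 - 84*I*sqrt(105)/118435 ≈ 1.7395 - 0.0072676*I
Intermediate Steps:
j(L, H) = -10*H
y(h) = 10*h/3 (y(h) = -(-10)*h/3 = 10*h/3)
((121 + sqrt(-147 + 42)*(-140)) + 343248)/(199515 + y(-637)) = ((121 + sqrt(-147 + 42)*(-140)) + 343248)/(199515 + (10/3)*(-637)) = ((121 + sqrt(-105)*(-140)) + 343248)/(199515 - 6370/3) = ((121 + (I*sqrt(105))*(-140)) + 343248)/(592175/3) = ((121 - 140*I*sqrt(105)) + 343248)*(3/592175) = (343369 - 140*I*sqrt(105))*(3/592175) = 1030107/592175 - 84*I*sqrt(105)/118435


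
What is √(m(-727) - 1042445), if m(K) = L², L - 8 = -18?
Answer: I*√1042345 ≈ 1021.0*I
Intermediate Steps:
L = -10 (L = 8 - 18 = -10)
m(K) = 100 (m(K) = (-10)² = 100)
√(m(-727) - 1042445) = √(100 - 1042445) = √(-1042345) = I*√1042345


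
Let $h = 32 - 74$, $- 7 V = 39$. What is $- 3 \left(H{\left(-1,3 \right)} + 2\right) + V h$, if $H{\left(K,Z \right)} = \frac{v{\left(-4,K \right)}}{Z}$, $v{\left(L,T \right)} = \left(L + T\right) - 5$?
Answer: $238$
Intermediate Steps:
$v{\left(L,T \right)} = -5 + L + T$
$V = - \frac{39}{7}$ ($V = \left(- \frac{1}{7}\right) 39 = - \frac{39}{7} \approx -5.5714$)
$h = -42$ ($h = 32 - 74 = -42$)
$H{\left(K,Z \right)} = \frac{-9 + K}{Z}$ ($H{\left(K,Z \right)} = \frac{-5 - 4 + K}{Z} = \frac{-9 + K}{Z}$)
$- 3 \left(H{\left(-1,3 \right)} + 2\right) + V h = - 3 \left(\frac{-9 - 1}{3} + 2\right) - -234 = - 3 \left(\frac{1}{3} \left(-10\right) + 2\right) + 234 = - 3 \left(- \frac{10}{3} + 2\right) + 234 = \left(-3\right) \left(- \frac{4}{3}\right) + 234 = 4 + 234 = 238$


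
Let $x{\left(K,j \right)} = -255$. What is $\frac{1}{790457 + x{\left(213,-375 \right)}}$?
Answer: $\frac{1}{790202} \approx 1.2655 \cdot 10^{-6}$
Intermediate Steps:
$\frac{1}{790457 + x{\left(213,-375 \right)}} = \frac{1}{790457 - 255} = \frac{1}{790202}$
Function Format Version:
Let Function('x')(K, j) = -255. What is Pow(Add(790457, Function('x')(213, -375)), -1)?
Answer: Rational(1, 790202) ≈ 1.2655e-6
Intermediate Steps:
Pow(Add(790457, Function('x')(213, -375)), -1) = Pow(Add(790457, -255), -1) = Pow(790202, -1) = Rational(1, 790202)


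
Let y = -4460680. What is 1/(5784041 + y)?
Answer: 1/1323361 ≈ 7.5565e-7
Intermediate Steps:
1/(5784041 + y) = 1/(5784041 - 4460680) = 1/1323361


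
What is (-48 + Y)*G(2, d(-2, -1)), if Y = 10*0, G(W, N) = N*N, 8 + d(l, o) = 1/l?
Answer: -3468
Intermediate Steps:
d(l, o) = -8 + 1/l
G(W, N) = N²
Y = 0
(-48 + Y)*G(2, d(-2, -1)) = (-48 + 0)*(-8 + 1/(-2))² = -48*(-8 - ½)² = -48*(-17/2)² = -48*289/4 = -3468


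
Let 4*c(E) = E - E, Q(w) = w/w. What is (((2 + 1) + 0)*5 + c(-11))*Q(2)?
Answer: 15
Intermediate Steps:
Q(w) = 1
c(E) = 0 (c(E) = (E - E)/4 = (¼)*0 = 0)
(((2 + 1) + 0)*5 + c(-11))*Q(2) = (((2 + 1) + 0)*5 + 0)*1 = ((3 + 0)*5 + 0)*1 = (3*5 + 0)*1 = (15 + 0)*1 = 15*1 = 15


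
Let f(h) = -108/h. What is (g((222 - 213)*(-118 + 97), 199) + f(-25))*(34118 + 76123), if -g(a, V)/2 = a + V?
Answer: -43214472/25 ≈ -1.7286e+6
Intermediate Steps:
g(a, V) = -2*V - 2*a (g(a, V) = -2*(a + V) = -2*(V + a) = -2*V - 2*a)
(g((222 - 213)*(-118 + 97), 199) + f(-25))*(34118 + 76123) = ((-2*199 - 2*(222 - 213)*(-118 + 97)) - 108/(-25))*(34118 + 76123) = ((-398 - 18*(-21)) - 108*(-1/25))*110241 = ((-398 - 2*(-189)) + 108/25)*110241 = ((-398 + 378) + 108/25)*110241 = (-20 + 108/25)*110241 = -392/25*110241 = -43214472/25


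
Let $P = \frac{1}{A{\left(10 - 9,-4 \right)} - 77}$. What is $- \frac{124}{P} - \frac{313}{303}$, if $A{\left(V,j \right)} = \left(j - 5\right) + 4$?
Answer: $\frac{3080591}{303} \approx 10167.0$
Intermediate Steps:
$A{\left(V,j \right)} = -1 + j$ ($A{\left(V,j \right)} = \left(-5 + j\right) + 4 = -1 + j$)
$P = - \frac{1}{82}$ ($P = \frac{1}{\left(-1 - 4\right) - 77} = \frac{1}{-5 - 77} = \frac{1}{-82} = - \frac{1}{82} \approx -0.012195$)
$- \frac{124}{P} - \frac{313}{303} = - \frac{124}{- \frac{1}{82}} - \frac{313}{303} = \left(-124\right) \left(-82\right) - \frac{313}{303} = 10168 - \frac{313}{303} = \frac{3080591}{303}$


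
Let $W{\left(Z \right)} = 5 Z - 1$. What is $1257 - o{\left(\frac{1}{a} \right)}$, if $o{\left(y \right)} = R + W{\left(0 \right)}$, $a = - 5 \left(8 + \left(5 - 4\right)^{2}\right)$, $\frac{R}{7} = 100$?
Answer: $558$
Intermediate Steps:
$R = 700$ ($R = 7 \cdot 100 = 700$)
$W{\left(Z \right)} = -1 + 5 Z$
$a = -45$ ($a = - 5 \left(8 + 1^{2}\right) = - 5 \left(8 + 1\right) = \left(-5\right) 9 = -45$)
$o{\left(y \right)} = 699$ ($o{\left(y \right)} = 700 + \left(-1 + 5 \cdot 0\right) = 700 + \left(-1 + 0\right) = 700 - 1 = 699$)
$1257 - o{\left(\frac{1}{a} \right)} = 1257 - 699 = 558$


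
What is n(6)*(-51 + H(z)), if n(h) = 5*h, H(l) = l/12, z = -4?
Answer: -1540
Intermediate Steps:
H(l) = l/12 (H(l) = l*(1/12) = l/12)
n(6)*(-51 + H(z)) = (5*6)*(-51 + (1/12)*(-4)) = 30*(-51 - ⅓) = 30*(-154/3) = -1540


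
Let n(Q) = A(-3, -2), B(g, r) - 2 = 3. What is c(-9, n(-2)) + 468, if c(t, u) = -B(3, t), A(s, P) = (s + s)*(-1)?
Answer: 463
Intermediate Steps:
B(g, r) = 5 (B(g, r) = 2 + 3 = 5)
A(s, P) = -2*s (A(s, P) = (2*s)*(-1) = -2*s)
n(Q) = 6 (n(Q) = -2*(-3) = 6)
c(t, u) = -5 (c(t, u) = -1*5 = -5)
c(-9, n(-2)) + 468 = -5 + 468 = 463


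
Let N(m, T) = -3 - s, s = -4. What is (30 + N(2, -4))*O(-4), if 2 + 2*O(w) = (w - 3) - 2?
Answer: -341/2 ≈ -170.50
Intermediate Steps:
N(m, T) = 1 (N(m, T) = -3 - 1*(-4) = -3 + 4 = 1)
O(w) = -7/2 + w/2 (O(w) = -1 + ((w - 3) - 2)/2 = -1 + ((-3 + w) - 2)/2 = -1 + (-5 + w)/2 = -1 + (-5/2 + w/2) = -7/2 + w/2)
(30 + N(2, -4))*O(-4) = (30 + 1)*(-7/2 + (1/2)*(-4)) = 31*(-7/2 - 2) = 31*(-11/2) = -341/2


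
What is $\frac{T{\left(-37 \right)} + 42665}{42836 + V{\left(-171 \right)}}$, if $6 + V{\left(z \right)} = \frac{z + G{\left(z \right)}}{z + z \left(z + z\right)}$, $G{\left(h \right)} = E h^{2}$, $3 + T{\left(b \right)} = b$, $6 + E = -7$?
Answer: $\frac{14535125}{14602806} \approx 0.99537$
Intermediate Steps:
$E = -13$ ($E = -6 - 7 = -13$)
$T{\left(b \right)} = -3 + b$
$G{\left(h \right)} = - 13 h^{2}$
$V{\left(z \right)} = -6 + \frac{z - 13 z^{2}}{z + 2 z^{2}}$ ($V{\left(z \right)} = -6 + \frac{z - 13 z^{2}}{z + z \left(z + z\right)} = -6 + \frac{z - 13 z^{2}}{z + z 2 z} = -6 + \frac{z - 13 z^{2}}{z + 2 z^{2}}$)
$\frac{T{\left(-37 \right)} + 42665}{42836 + V{\left(-171 \right)}} = \frac{\left(-3 - 37\right) + 42665}{42836 + \frac{5 \left(-1 - -855\right)}{1 + 2 \left(-171\right)}} = \frac{-40 + 42665}{42836 + \frac{5 \left(-1 + 855\right)}{1 - 342}} = \frac{42625}{42836 + 5 \frac{1}{-341} \cdot 854} = \frac{42625}{42836 + 5 \left(- \frac{1}{341}\right) 854} = \frac{42625}{42836 - \frac{4270}{341}} = \frac{42625}{\frac{14602806}{341}} = 42625 \cdot \frac{341}{14602806} = \frac{14535125}{14602806}$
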